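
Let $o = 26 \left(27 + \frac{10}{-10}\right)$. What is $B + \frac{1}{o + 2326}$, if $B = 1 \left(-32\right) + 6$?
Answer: $- \frac{78051}{3002} \approx -26.0$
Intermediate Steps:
$B = -26$ ($B = -32 + 6 = -26$)
$o = 676$ ($o = 26 \left(27 + 10 \left(- \frac{1}{10}\right)\right) = 26 \left(27 - 1\right) = 26 \cdot 26 = 676$)
$B + \frac{1}{o + 2326} = -26 + \frac{1}{676 + 2326} = -26 + \frac{1}{3002} = - \frac{78051}{3002}$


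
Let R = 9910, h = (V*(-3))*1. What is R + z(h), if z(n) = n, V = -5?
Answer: 9925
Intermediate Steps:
h = 15 (h = -5*(-3)*1 = 15*1 = 15)
R + z(h) = 9910 + 15 = 9925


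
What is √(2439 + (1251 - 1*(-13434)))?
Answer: 2*√4281 ≈ 130.86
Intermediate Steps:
√(2439 + (1251 - 1*(-13434))) = √(2439 + (1251 + 13434)) = √(2439 + 14685) = √17124 = 2*√4281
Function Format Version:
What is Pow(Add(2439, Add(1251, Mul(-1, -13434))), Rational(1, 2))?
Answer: Mul(2, Pow(4281, Rational(1, 2))) ≈ 130.86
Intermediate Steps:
Pow(Add(2439, Add(1251, Mul(-1, -13434))), Rational(1, 2)) = Pow(Add(2439, Add(1251, 13434)), Rational(1, 2)) = Pow(Add(2439, 14685), Rational(1, 2)) = Pow(17124, Rational(1, 2)) = Mul(2, Pow(4281, Rational(1, 2)))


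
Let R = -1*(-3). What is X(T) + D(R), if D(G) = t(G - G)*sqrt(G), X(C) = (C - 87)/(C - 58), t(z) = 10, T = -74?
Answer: 161/132 + 10*sqrt(3) ≈ 18.540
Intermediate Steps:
X(C) = (-87 + C)/(-58 + C)
R = 3
D(G) = 10*sqrt(G)
X(T) + D(R) = (-87 - 74)/(-58 - 74) + 10*sqrt(3) = -161/(-132) + 10*sqrt(3) = -1/132*(-161) + 10*sqrt(3) = 161/132 + 10*sqrt(3)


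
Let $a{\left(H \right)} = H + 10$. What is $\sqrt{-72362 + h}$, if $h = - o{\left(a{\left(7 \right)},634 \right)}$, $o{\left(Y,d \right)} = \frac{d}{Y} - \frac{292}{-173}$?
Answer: $\frac{6 i \sqrt{17395303278}}{2941} \approx 269.07 i$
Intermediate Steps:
$a{\left(H \right)} = 10 + H$
$o{\left(Y,d \right)} = \frac{292}{173} + \frac{d}{Y}$ ($o{\left(Y,d \right)} = \frac{d}{Y} - - \frac{292}{173} = \frac{d}{Y} + \frac{292}{173} = \frac{292}{173} + \frac{d}{Y}$)
$h = - \frac{114646}{2941}$ ($h = - (\frac{292}{173} + \frac{634}{10 + 7}) = - (\frac{292}{173} + \frac{634}{17}) = \left(-1\right) \frac{114646}{2941} = - \frac{114646}{2941} \approx -38.982$)
$\sqrt{-72362 + h} = \sqrt{-72362 - \frac{114646}{2941}} = \sqrt{- \frac{212931288}{2941}} = \frac{6 i \sqrt{17395303278}}{2941}$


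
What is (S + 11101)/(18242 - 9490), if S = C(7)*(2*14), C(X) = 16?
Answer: 11549/8752 ≈ 1.3196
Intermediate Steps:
S = 448 (S = 16*(2*14) = 16*28 = 448)
(S + 11101)/(18242 - 9490) = (448 + 11101)/(18242 - 9490) = 11549/8752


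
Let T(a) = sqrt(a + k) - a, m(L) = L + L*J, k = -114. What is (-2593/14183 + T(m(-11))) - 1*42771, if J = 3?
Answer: -605999634/14183 + I*sqrt(158) ≈ -42727.0 + 12.57*I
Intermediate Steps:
m(L) = 4*L (m(L) = L + L*3 = L + 3*L = 4*L)
T(a) = sqrt(-114 + a) - a (T(a) = sqrt(a - 114) - a = sqrt(-114 + a) - a)
(-2593/14183 + T(m(-11))) - 1*42771 = (-2593/14183 + (sqrt(-114 + 4*(-11)) - 4*(-11))) - 1*42771 = (-2593*1/14183 + (sqrt(-114 - 44) - 1*(-44))) - 42771 = (-2593/14183 + (sqrt(-158) + 44)) - 42771 = (-2593/14183 + (I*sqrt(158) + 44)) - 42771 = (-2593/14183 + (44 + I*sqrt(158))) - 42771 = (621459/14183 + I*sqrt(158)) - 42771 = -605999634/14183 + I*sqrt(158)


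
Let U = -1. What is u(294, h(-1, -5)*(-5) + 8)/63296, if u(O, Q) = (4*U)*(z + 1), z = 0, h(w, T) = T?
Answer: -1/15824 ≈ -6.3195e-5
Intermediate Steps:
u(O, Q) = -4 (u(O, Q) = (4*(-1))*(0 + 1) = -4*1 = -4)
u(294, h(-1, -5)*(-5) + 8)/63296 = -4/63296 = -4*1/63296 = -1/15824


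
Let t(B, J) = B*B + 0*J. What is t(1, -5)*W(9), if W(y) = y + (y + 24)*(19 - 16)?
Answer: 108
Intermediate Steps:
t(B, J) = B**2 (t(B, J) = B**2 + 0 = B**2)
W(y) = 72 + 4*y (W(y) = y + (24 + y)*3 = y + (72 + 3*y) = 72 + 4*y)
t(1, -5)*W(9) = 1**2*(72 + 4*9) = 1*(72 + 36) = 1*108 = 108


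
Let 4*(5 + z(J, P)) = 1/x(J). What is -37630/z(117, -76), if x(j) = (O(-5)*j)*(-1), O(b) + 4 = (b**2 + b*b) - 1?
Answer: 792487800/105301 ≈ 7525.9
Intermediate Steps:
O(b) = -5 + 2*b**2 (O(b) = -4 + ((b**2 + b*b) - 1) = -4 + ((b**2 + b**2) - 1) = -4 + (2*b**2 - 1) = -4 + (-1 + 2*b**2) = -5 + 2*b**2)
x(j) = -45*j (x(j) = ((-5 + 2*(-5)**2)*j)*(-1) = ((-5 + 2*25)*j)*(-1) = ((-5 + 50)*j)*(-1) = (45*j)*(-1) = -45*j)
z(J, P) = -5 - 1/(180*J) (z(J, P) = -5 + 1/(4*((-45*J))) = -5 + (-1/(45*J))/4 = -5 - 1/(180*J))
-37630/z(117, -76) = -37630/(-5 - 1/180/117) = -37630/(-5 - 1/180*1/117) = -37630/(-5 - 1/21060) = -37630/(-105301/21060) = -37630*(-21060/105301) = 792487800/105301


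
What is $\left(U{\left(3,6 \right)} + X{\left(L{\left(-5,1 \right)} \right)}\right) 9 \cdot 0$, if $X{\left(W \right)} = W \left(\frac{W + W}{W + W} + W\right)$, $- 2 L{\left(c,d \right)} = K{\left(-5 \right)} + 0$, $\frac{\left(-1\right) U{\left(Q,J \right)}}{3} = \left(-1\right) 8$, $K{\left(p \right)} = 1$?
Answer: $0$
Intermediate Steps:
$U{\left(Q,J \right)} = 24$ ($U{\left(Q,J \right)} = - 3 \left(\left(-1\right) 8\right) = \left(-3\right) \left(-8\right) = 24$)
$L{\left(c,d \right)} = - \frac{1}{2}$ ($L{\left(c,d \right)} = - \frac{1 + 0}{2} = \left(- \frac{1}{2}\right) 1 = - \frac{1}{2}$)
$X{\left(W \right)} = W \left(1 + W\right)$ ($X{\left(W \right)} = W \left(\frac{2 W}{2 W} + W\right) = W \left(2 W \frac{1}{2 W} + W\right) = W \left(1 + W\right)$)
$\left(U{\left(3,6 \right)} + X{\left(L{\left(-5,1 \right)} \right)}\right) 9 \cdot 0 = \left(24 - \frac{1 - \frac{1}{2}}{2}\right) 9 \cdot 0 = \left(24 - \frac{1}{4}\right) 0 = \frac{95}{4} \cdot 0 = 0$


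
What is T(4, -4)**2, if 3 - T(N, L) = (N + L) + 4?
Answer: 1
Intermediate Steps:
T(N, L) = -1 - L - N (T(N, L) = 3 - ((N + L) + 4) = 3 - ((L + N) + 4) = 3 - (4 + L + N) = 3 + (-4 - L - N) = -1 - L - N)
T(4, -4)**2 = (-1 - 1*(-4) - 1*4)**2 = (-1 + 4 - 4)**2 = (-1)**2 = 1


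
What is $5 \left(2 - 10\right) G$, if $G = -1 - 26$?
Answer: $1080$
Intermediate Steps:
$G = -27$
$5 \left(2 - 10\right) G = 5 \left(2 - 10\right) \left(-27\right) = 5 \left(-8\right) \left(-27\right) = \left(-40\right) \left(-27\right) = 1080$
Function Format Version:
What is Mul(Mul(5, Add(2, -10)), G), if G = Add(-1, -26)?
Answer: 1080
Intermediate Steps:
G = -27
Mul(Mul(5, Add(2, -10)), G) = Mul(Mul(5, Add(2, -10)), -27) = Mul(Mul(5, -8), -27) = Mul(-40, -27) = 1080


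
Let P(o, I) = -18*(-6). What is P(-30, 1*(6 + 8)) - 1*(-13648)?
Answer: 13756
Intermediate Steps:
P(o, I) = 108
P(-30, 1*(6 + 8)) - 1*(-13648) = 108 - 1*(-13648) = 108 + 13648 = 13756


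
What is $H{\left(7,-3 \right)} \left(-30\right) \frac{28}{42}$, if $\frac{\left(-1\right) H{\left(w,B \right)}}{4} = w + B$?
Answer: $320$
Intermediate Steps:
$H{\left(w,B \right)} = - 4 B - 4 w$ ($H{\left(w,B \right)} = - 4 \left(w + B\right) = - 4 \left(B + w\right) = - 4 B - 4 w$)
$H{\left(7,-3 \right)} \left(-30\right) \frac{28}{42} = \left(\left(-4\right) \left(-3\right) - 28\right) \left(-30\right) \frac{28}{42} = \left(12 - 28\right) \left(-30\right) 28 \cdot \frac{1}{42} = \left(-16\right) \left(-30\right) \frac{2}{3} = 480 \cdot \frac{2}{3} = 320$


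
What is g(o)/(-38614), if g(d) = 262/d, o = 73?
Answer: -131/1409411 ≈ -9.2947e-5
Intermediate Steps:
g(o)/(-38614) = (262/73)/(-38614) = (262*(1/73))*(-1/38614) = (262/73)*(-1/38614) = -131/1409411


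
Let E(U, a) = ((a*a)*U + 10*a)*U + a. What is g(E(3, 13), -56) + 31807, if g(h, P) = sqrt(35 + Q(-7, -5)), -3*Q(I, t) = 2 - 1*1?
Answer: 31807 + 2*sqrt(78)/3 ≈ 31813.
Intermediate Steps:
E(U, a) = a + U*(10*a + U*a**2) (E(U, a) = (a**2*U + 10*a)*U + a = (U*a**2 + 10*a)*U + a = (10*a + U*a**2)*U + a = U*(10*a + U*a**2) + a = a + U*(10*a + U*a**2))
Q(I, t) = -1/3 (Q(I, t) = -(2 - 1*1)/3 = -(2 - 1)/3 = -1/3*1 = -1/3)
g(h, P) = 2*sqrt(78)/3 (g(h, P) = sqrt(35 - 1/3) = sqrt(104/3) = 2*sqrt(78)/3)
g(E(3, 13), -56) + 31807 = 2*sqrt(78)/3 + 31807 = 31807 + 2*sqrt(78)/3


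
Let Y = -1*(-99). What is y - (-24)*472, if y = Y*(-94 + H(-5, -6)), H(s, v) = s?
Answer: 1527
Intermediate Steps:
Y = 99
y = -9801 (y = 99*(-94 - 5) = 99*(-99) = -9801)
y - (-24)*472 = -9801 - (-24)*472 = -9801 - 1*(-11328) = -9801 + 11328 = 1527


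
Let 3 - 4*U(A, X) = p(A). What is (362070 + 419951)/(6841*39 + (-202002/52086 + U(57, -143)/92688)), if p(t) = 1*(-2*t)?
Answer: 838977704014784/286226532230527 ≈ 2.9312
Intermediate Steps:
p(t) = -2*t
U(A, X) = 3/4 + A/2 (U(A, X) = 3/4 - (-1)*A/2 = 3/4 + A/2)
(362070 + 419951)/(6841*39 + (-202002/52086 + U(57, -143)/92688)) = (362070 + 419951)/(6841*39 + (-202002/52086 + (3/4 + (1/2)*57)/92688)) = 782021/(266799 + (-202002*1/52086 + (3/4 + 57/2)*(1/92688))) = 782021/(266799 + (-33667/8681 + (117/4)*(1/92688))) = 782021/(266799 + (-33667/8681 + 39/123584)) = 782021/(266799 - 4160363969/1072832704) = 782021/(286226532230527/1072832704) = 782021*(1072832704/286226532230527) = 838977704014784/286226532230527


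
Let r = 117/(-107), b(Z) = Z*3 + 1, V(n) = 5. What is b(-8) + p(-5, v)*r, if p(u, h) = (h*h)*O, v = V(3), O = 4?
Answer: -14161/107 ≈ -132.35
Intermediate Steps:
v = 5
b(Z) = 1 + 3*Z (b(Z) = 3*Z + 1 = 1 + 3*Z)
p(u, h) = 4*h² (p(u, h) = (h*h)*4 = h²*4 = 4*h²)
r = -117/107 (r = 117*(-1/107) = -117/107 ≈ -1.0935)
b(-8) + p(-5, v)*r = (1 + 3*(-8)) + (4*5²)*(-117/107) = (1 - 24) + (4*25)*(-117/107) = -23 + 100*(-117/107) = -23 - 11700/107 = -14161/107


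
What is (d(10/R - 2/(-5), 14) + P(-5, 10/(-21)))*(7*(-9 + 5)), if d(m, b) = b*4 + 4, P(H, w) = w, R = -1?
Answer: -5000/3 ≈ -1666.7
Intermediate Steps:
d(m, b) = 4 + 4*b (d(m, b) = 4*b + 4 = 4 + 4*b)
(d(10/R - 2/(-5), 14) + P(-5, 10/(-21)))*(7*(-9 + 5)) = ((4 + 4*14) + 10/(-21))*(7*(-9 + 5)) = ((4 + 56) + 10*(-1/21))*(7*(-4)) = (60 - 10/21)*(-28) = (1250/21)*(-28) = -5000/3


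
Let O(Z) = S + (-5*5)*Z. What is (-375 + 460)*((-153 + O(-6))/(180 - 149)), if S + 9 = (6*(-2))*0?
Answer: -1020/31 ≈ -32.903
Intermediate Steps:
S = -9 (S = -9 + (6*(-2))*0 = -9 - 12*0 = -9 + 0 = -9)
O(Z) = -9 - 25*Z (O(Z) = -9 + (-5*5)*Z = -9 - 25*Z)
(-375 + 460)*((-153 + O(-6))/(180 - 149)) = (-375 + 460)*((-153 + (-9 - 25*(-6)))/(180 - 149)) = 85*((-153 + (-9 + 150))/31) = 85*((-153 + 141)*(1/31)) = 85*(-12*1/31) = 85*(-12/31) = -1020/31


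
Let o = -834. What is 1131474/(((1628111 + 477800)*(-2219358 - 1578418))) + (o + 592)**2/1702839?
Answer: 234189979472726609/6809464362077062152 ≈ 0.034392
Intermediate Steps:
1131474/(((1628111 + 477800)*(-2219358 - 1578418))) + (o + 592)**2/1702839 = 1131474/(((1628111 + 477800)*(-2219358 - 1578418))) + (-834 + 592)**2/1702839 = 1131474/((2105911*(-3797776))) + (-242)**2*(1/1702839) = 1131474/(-7997778253936) + 58564*(1/1702839) = 1131474*(-1/7997778253936) + 58564/1702839 = -565737/3998889126968 + 58564/1702839 = 234189979472726609/6809464362077062152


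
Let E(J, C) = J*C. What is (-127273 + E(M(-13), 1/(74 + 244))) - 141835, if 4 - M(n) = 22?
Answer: -14262727/53 ≈ -2.6911e+5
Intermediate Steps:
M(n) = -18 (M(n) = 4 - 1*22 = 4 - 22 = -18)
E(J, C) = C*J
(-127273 + E(M(-13), 1/(74 + 244))) - 141835 = (-127273 - 18/(74 + 244)) - 141835 = (-127273 - 18/318) - 141835 = (-127273 + (1/318)*(-18)) - 141835 = (-127273 - 3/53) - 141835 = -6745472/53 - 141835 = -14262727/53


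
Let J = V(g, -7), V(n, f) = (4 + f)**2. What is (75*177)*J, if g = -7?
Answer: 119475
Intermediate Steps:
J = 9 (J = (4 - 7)**2 = (-3)**2 = 9)
(75*177)*J = (75*177)*9 = 13275*9 = 119475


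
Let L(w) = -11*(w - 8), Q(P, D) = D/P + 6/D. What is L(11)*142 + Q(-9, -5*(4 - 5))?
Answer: -210841/45 ≈ -4685.4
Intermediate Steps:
Q(P, D) = 6/D + D/P
L(w) = 88 - 11*w (L(w) = -11*(-8 + w) = 88 - 11*w)
L(11)*142 + Q(-9, -5*(4 - 5)) = (88 - 11*11)*142 + (6/((-5*(4 - 5))) - 5*(4 - 5)/(-9)) = (88 - 121)*142 + (6/((-5*(-1))) - 5*(-1)*(-1/9)) = -33*142 + (6/5 + 5*(-1/9)) = -4686 + (6*(1/5) - 5/9) = -4686 + (6/5 - 5/9) = -4686 + 29/45 = -210841/45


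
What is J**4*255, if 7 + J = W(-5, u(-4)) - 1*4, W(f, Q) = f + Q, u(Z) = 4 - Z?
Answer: 1044480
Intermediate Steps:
W(f, Q) = Q + f
J = -8 (J = -7 + (((4 - 1*(-4)) - 5) - 1*4) = -7 + (((4 + 4) - 5) - 4) = -7 + ((8 - 5) - 4) = -7 + (3 - 4) = -7 - 1 = -8)
J**4*255 = (-8)**4*255 = 4096*255 = 1044480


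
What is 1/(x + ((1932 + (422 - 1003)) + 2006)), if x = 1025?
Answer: 1/4382 ≈ 0.00022821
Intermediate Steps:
1/(x + ((1932 + (422 - 1003)) + 2006)) = 1/(1025 + ((1932 + (422 - 1003)) + 2006)) = 1/(1025 + ((1932 - 581) + 2006)) = 1/(1025 + (1351 + 2006)) = 1/(1025 + 3357) = 1/4382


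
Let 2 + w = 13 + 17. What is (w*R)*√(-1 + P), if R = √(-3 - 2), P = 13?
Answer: 56*I*√15 ≈ 216.89*I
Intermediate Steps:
R = I*√5 (R = √(-5) = I*√5 ≈ 2.2361*I)
w = 28 (w = -2 + (13 + 17) = -2 + 30 = 28)
(w*R)*√(-1 + P) = (28*(I*√5))*√(-1 + 13) = (28*I*√5)*√12 = (28*I*√5)*(2*√3) = 56*I*√15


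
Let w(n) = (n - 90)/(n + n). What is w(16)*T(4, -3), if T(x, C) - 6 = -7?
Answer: 37/16 ≈ 2.3125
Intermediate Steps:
T(x, C) = -1 (T(x, C) = 6 - 7 = -1)
w(n) = (-90 + n)/(2*n) (w(n) = (-90 + n)/((2*n)) = (-90 + n)*(1/(2*n)) = (-90 + n)/(2*n))
w(16)*T(4, -3) = ((½)*(-90 + 16)/16)*(-1) = ((½)*(1/16)*(-74))*(-1) = -37/16*(-1) = 37/16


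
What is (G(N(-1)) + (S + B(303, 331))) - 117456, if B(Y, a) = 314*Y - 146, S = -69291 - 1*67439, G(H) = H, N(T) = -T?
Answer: -159189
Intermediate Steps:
S = -136730 (S = -69291 - 67439 = -136730)
B(Y, a) = -146 + 314*Y
(G(N(-1)) + (S + B(303, 331))) - 117456 = (-1*(-1) + (-136730 + (-146 + 314*303))) - 117456 = (1 + (-136730 + (-146 + 95142))) - 117456 = (1 + (-136730 + 94996)) - 117456 = (1 - 41734) - 117456 = -41733 - 117456 = -159189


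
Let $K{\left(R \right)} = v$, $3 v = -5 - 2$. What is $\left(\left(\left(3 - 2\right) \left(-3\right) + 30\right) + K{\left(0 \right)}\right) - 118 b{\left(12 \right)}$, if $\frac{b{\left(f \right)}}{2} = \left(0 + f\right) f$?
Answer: $- \frac{101878}{3} \approx -33959.0$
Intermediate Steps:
$v = - \frac{7}{3}$ ($v = \frac{-5 - 2}{3} = \frac{1}{3} \left(-7\right) = - \frac{7}{3} \approx -2.3333$)
$K{\left(R \right)} = - \frac{7}{3}$
$b{\left(f \right)} = 2 f^{2}$ ($b{\left(f \right)} = 2 \left(0 + f\right) f = 2 f f = 2 f^{2}$)
$\left(\left(\left(3 - 2\right) \left(-3\right) + 30\right) + K{\left(0 \right)}\right) - 118 b{\left(12 \right)} = \left(\left(\left(3 - 2\right) \left(-3\right) + 30\right) - \frac{7}{3}\right) - 118 \cdot 2 \cdot 12^{2} = \left(\left(1 \left(-3\right) + 30\right) - \frac{7}{3}\right) - 118 \cdot 2 \cdot 144 = \left(\left(-3 + 30\right) - \frac{7}{3}\right) - 33984 = \left(27 - \frac{7}{3}\right) - 33984 = \frac{74}{3} - 33984 = - \frac{101878}{3}$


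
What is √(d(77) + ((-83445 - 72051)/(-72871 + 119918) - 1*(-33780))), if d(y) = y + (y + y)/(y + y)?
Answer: √619294758810/4277 ≈ 184.00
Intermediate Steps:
d(y) = 1 + y (d(y) = y + (2*y)/((2*y)) = y + (2*y)*(1/(2*y)) = y + 1 = 1 + y)
√(d(77) + ((-83445 - 72051)/(-72871 + 119918) - 1*(-33780))) = √((1 + 77) + ((-83445 - 72051)/(-72871 + 119918) - 1*(-33780))) = √(78 + (-155496/47047 + 33780)) = √(78 + (-155496*1/47047 + 33780)) = √(78 + (-14136/4277 + 33780)) = √(78 + 144462924/4277) = √(144796530/4277) = √619294758810/4277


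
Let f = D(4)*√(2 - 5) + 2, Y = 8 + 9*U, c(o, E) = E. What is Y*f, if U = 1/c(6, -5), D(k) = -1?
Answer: 62/5 - 31*I*√3/5 ≈ 12.4 - 10.739*I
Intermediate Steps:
U = -⅕ (U = 1/(-5) = -⅕ ≈ -0.20000)
Y = 31/5 (Y = 8 + 9*(-⅕) = 8 - 9/5 = 31/5 ≈ 6.2000)
f = 2 - I*√3 (f = -√(2 - 5) + 2 = -√(-3) + 2 = -I*√3 + 2 = 2 - I*√3 ≈ 2.0 - 1.732*I)
Y*f = 31*(2 - I*√3)/5 = 62/5 - 31*I*√3/5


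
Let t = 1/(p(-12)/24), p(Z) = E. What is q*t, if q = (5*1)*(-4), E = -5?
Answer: 96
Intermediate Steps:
p(Z) = -5
q = -20 (q = 5*(-4) = -20)
t = -24/5 (t = 1/(-5/24) = -24/5 ≈ -4.8000)
q*t = -20*(-24/5) = 96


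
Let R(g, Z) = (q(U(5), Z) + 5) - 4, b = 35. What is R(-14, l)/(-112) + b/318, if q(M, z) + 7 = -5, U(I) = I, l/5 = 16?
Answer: 3709/17808 ≈ 0.20828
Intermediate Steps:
l = 80 (l = 5*16 = 80)
q(M, z) = -12 (q(M, z) = -7 - 5 = -12)
R(g, Z) = -11 (R(g, Z) = (-12 + 5) - 4 = -7 - 4 = -11)
R(-14, l)/(-112) + b/318 = -11/(-112) + 35/318 = -11*(-1/112) + 35*(1/318) = 11/112 + 35/318 = 3709/17808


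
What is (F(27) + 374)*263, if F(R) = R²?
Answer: 290089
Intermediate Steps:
(F(27) + 374)*263 = (27² + 374)*263 = (729 + 374)*263 = 1103*263 = 290089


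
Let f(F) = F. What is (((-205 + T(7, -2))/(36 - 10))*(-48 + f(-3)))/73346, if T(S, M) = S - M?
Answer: 357/68107 ≈ 0.0052418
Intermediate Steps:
(((-205 + T(7, -2))/(36 - 10))*(-48 + f(-3)))/73346 = (((-205 + (7 - 1*(-2)))/(36 - 10))*(-48 - 3))/73346 = (((-205 + (7 + 2))/26)*(-51))*(1/73346) = (((-205 + 9)*(1/26))*(-51))*(1/73346) = (-196*1/26*(-51))*(1/73346) = -98/13*(-51)*(1/73346) = (4998/13)*(1/73346) = 357/68107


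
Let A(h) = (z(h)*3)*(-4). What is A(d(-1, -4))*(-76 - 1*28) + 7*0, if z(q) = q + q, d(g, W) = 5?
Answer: 12480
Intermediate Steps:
z(q) = 2*q
A(h) = -24*h (A(h) = ((2*h)*3)*(-4) = (6*h)*(-4) = -24*h)
A(d(-1, -4))*(-76 - 1*28) + 7*0 = (-24*5)*(-76 - 1*28) + 7*0 = -120*(-76 - 28) + 0 = -120*(-104) + 0 = 12480 + 0 = 12480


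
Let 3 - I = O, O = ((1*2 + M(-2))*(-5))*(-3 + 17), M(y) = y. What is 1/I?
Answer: ⅓ ≈ 0.33333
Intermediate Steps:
O = 0 (O = ((1*2 - 2)*(-5))*(-3 + 17) = ((2 - 2)*(-5))*14 = (0*(-5))*14 = 0*14 = 0)
I = 3 (I = 3 - 1*0 = 3 + 0 = 3)
1/I = 1/3 = ⅓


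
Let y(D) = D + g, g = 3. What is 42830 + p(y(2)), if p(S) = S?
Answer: 42835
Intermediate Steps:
y(D) = 3 + D (y(D) = D + 3 = 3 + D)
42830 + p(y(2)) = 42830 + (3 + 2) = 42830 + 5 = 42835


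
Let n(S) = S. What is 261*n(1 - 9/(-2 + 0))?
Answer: 2871/2 ≈ 1435.5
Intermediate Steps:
261*n(1 - 9/(-2 + 0)) = 261*(1 - 9/(-2 + 0)) = 261*(1 - 9/(-2)) = 261*(1 - 9*(-1)/2) = 261*(1 - 1*(-9/2)) = 261*(1 + 9/2) = 261*(11/2) = 2871/2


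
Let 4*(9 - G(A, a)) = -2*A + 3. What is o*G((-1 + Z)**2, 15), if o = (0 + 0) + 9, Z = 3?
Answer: 369/4 ≈ 92.250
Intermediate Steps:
G(A, a) = 33/4 + A/2 (G(A, a) = 9 - (-2*A + 3)/4 = 9 - (3 - 2*A)/4 = 9 + (-3/4 + A/2) = 33/4 + A/2)
o = 9 (o = 0 + 9 = 9)
o*G((-1 + Z)**2, 15) = 9*(33/4 + (-1 + 3)**2/2) = 9*(33/4 + (1/2)*2**2) = 9*(33/4 + (1/2)*4) = 9*(33/4 + 2) = 9*(41/4) = 369/4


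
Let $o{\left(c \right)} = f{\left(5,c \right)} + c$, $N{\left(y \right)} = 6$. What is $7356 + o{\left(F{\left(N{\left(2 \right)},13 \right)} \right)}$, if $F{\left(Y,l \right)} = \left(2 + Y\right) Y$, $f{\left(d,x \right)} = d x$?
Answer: $7644$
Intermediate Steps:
$F{\left(Y,l \right)} = Y \left(2 + Y\right)$
$o{\left(c \right)} = 6 c$ ($o{\left(c \right)} = 5 c + c = 6 c$)
$7356 + o{\left(F{\left(N{\left(2 \right)},13 \right)} \right)} = 7356 + 6 \cdot 6 \left(2 + 6\right) = 7356 + 6 \cdot 6 \cdot 8 = 7356 + 6 \cdot 48 = 7356 + 288 = 7644$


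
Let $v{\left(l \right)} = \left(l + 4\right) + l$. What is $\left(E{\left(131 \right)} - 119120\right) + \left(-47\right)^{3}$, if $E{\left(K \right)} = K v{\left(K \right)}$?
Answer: $-188097$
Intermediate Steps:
$v{\left(l \right)} = 4 + 2 l$ ($v{\left(l \right)} = \left(4 + l\right) + l = 4 + 2 l$)
$E{\left(K \right)} = K \left(4 + 2 K\right)$
$\left(E{\left(131 \right)} - 119120\right) + \left(-47\right)^{3} = \left(2 \cdot 131 \left(2 + 131\right) - 119120\right) + \left(-47\right)^{3} = \left(2 \cdot 131 \cdot 133 - 119120\right) - 103823 = \left(34846 - 119120\right) - 103823 = -84274 - 103823 = -188097$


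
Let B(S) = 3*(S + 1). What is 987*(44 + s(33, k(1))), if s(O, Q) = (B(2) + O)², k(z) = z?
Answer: 1784496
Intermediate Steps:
B(S) = 3 + 3*S (B(S) = 3*(1 + S) = 3 + 3*S)
s(O, Q) = (9 + O)² (s(O, Q) = ((3 + 3*2) + O)² = ((3 + 6) + O)² = (9 + O)²)
987*(44 + s(33, k(1))) = 987*(44 + (9 + 33)²) = 987*(44 + 42²) = 987*(44 + 1764) = 987*1808 = 1784496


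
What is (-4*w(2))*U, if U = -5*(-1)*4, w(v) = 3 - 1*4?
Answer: 80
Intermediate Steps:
w(v) = -1 (w(v) = 3 - 4 = -1)
U = 20 (U = 5*4 = 20)
(-4*w(2))*U = -4*(-1)*20 = 4*20 = 80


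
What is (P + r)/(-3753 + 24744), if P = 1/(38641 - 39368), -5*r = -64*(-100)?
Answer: -310187/5086819 ≈ -0.060979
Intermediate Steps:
r = -1280 (r = -(-64)*(-100)/5 = -⅕*6400 = -1280)
P = -1/727 (P = 1/(-727) = -1/727 ≈ -0.0013755)
(P + r)/(-3753 + 24744) = (-1/727 - 1280)/(-3753 + 24744) = -930561/727/20991 = -930561/727*1/20991 = -310187/5086819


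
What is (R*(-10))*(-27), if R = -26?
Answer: -7020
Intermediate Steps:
(R*(-10))*(-27) = -26*(-10)*(-27) = 260*(-27) = -7020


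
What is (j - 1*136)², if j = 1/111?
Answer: 227859025/12321 ≈ 18494.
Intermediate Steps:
j = 1/111 ≈ 0.0090090
(j - 1*136)² = (1/111 - 1*136)² = (1/111 - 136)² = (-15095/111)² = 227859025/12321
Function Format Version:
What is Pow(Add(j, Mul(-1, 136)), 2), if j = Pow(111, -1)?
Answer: Rational(227859025, 12321) ≈ 18494.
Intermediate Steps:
j = Rational(1, 111) ≈ 0.0090090
Pow(Add(j, Mul(-1, 136)), 2) = Pow(Add(Rational(1, 111), Mul(-1, 136)), 2) = Pow(Add(Rational(1, 111), -136), 2) = Pow(Rational(-15095, 111), 2) = Rational(227859025, 12321)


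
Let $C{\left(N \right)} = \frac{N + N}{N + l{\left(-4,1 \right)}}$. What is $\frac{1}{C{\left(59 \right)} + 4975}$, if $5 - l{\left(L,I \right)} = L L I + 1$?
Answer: $\frac{47}{233943} \approx 0.0002009$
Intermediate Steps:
$l{\left(L,I \right)} = 4 - I L^{2}$ ($l{\left(L,I \right)} = 5 - \left(L L I + 1\right) = 5 - \left(L^{2} I + 1\right) = 5 - \left(I L^{2} + 1\right) = 5 - \left(1 + I L^{2}\right) = 4 - I L^{2}$)
$C{\left(N \right)} = \frac{2 N}{-12 + N}$ ($C{\left(N \right)} = \frac{N + N}{N + \left(4 - 1 \left(-4\right)^{2}\right)} = \frac{2 N}{N + \left(4 - 1 \cdot 16\right)} = \frac{2 N}{N + \left(4 - 16\right)} = \frac{2 N}{N - 12} = \frac{2 N}{-12 + N}$)
$\frac{1}{C{\left(59 \right)} + 4975} = \frac{1}{2 \cdot 59 \frac{1}{-12 + 59} + 4975} = \frac{1}{2 \cdot 59 \cdot \frac{1}{47} + 4975} = \frac{1}{\frac{118}{47} + 4975} = \frac{1}{\frac{233943}{47}} = \frac{47}{233943}$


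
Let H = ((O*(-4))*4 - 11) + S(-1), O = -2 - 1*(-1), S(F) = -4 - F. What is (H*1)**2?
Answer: 4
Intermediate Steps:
O = -1 (O = -2 + 1 = -1)
H = 2 (H = (-1*(-4)*4 - 11) + (-4 - 1*(-1)) = (4*4 - 11) + (-4 + 1) = (16 - 11) - 3 = 5 - 3 = 2)
(H*1)**2 = (2*1)**2 = 2**2 = 4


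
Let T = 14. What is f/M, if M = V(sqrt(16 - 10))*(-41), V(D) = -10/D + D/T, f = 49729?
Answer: 348103*sqrt(6)/2747 ≈ 310.40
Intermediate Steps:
V(D) = -10/D + D/14
M = 2747*sqrt(6)/42 (M = (-10/sqrt(16 - 10) + sqrt(16 - 10)/14)*(-41) = (-10*sqrt(6)/6 + sqrt(6)/14)*(-41) = (-5*sqrt(6)/3 + sqrt(6)/14)*(-41) = -67*sqrt(6)/42*(-41) = 2747*sqrt(6)/42 ≈ 160.21)
f/M = 49729/((2747*sqrt(6)/42)) = 49729*(7*sqrt(6)/2747) = 348103*sqrt(6)/2747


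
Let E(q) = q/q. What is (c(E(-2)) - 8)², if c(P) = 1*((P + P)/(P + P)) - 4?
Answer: 121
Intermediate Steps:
E(q) = 1
c(P) = -3 (c(P) = 1*((2*P)/((2*P))) - 4 = 1*((2*P)*(1/(2*P))) - 4 = 1*1 - 4 = 1 - 4 = -3)
(c(E(-2)) - 8)² = (-3 - 8)² = (-11)² = 121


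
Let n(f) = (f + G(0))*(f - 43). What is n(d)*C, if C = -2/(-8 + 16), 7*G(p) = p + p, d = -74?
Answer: -4329/2 ≈ -2164.5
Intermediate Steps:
G(p) = 2*p/7 (G(p) = (p + p)/7 = (2*p)/7 = 2*p/7)
n(f) = f*(-43 + f) (n(f) = (f + (2/7)*0)*(f - 43) = (f + 0)*(-43 + f) = f*(-43 + f))
C = -1/4 (C = -2/8 = -2*1/8 = -1/4 ≈ -0.25000)
n(d)*C = -74*(-43 - 74)*(-1/4) = -74*(-117)*(-1/4) = 8658*(-1/4) = -4329/2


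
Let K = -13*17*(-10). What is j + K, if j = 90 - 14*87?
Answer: 1082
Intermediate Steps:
j = -1128 (j = 90 - 1218 = -1128)
K = 2210 (K = -221*(-10) = 2210)
j + K = -1128 + 2210 = 1082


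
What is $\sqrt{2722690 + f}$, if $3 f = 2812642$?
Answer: $\frac{2 \sqrt{8235534}}{3} \approx 1913.2$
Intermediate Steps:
$f = \frac{2812642}{3}$ ($f = \frac{1}{3} \cdot 2812642 = \frac{2812642}{3} \approx 9.3755 \cdot 10^{5}$)
$\sqrt{2722690 + f} = \sqrt{2722690 + \frac{2812642}{3}} = \sqrt{\frac{10980712}{3}} = \frac{2 \sqrt{8235534}}{3}$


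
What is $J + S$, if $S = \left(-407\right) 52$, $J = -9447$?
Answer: $-30611$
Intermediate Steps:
$S = -21164$
$J + S = -9447 - 21164 = -30611$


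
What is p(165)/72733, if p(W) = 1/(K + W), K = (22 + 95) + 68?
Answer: 1/25456550 ≈ 3.9283e-8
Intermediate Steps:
K = 185 (K = 117 + 68 = 185)
p(W) = 1/(185 + W)
p(165)/72733 = 1/((185 + 165)*72733) = (1/72733)/350 = (1/350)*(1/72733) = 1/25456550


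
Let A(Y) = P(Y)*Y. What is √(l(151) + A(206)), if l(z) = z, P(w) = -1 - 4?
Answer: I*√879 ≈ 29.648*I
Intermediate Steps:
P(w) = -5
A(Y) = -5*Y
√(l(151) + A(206)) = √(151 - 5*206) = √(151 - 1030) = √(-879) = I*√879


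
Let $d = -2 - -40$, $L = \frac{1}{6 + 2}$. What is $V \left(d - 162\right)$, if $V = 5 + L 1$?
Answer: $- \frac{1271}{2} \approx -635.5$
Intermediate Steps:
$L = \frac{1}{8} \approx 0.125$
$d = 38$ ($d = -2 + 40 = 38$)
$V = \frac{41}{8}$ ($V = 5 + \frac{1}{8} \cdot 1 = 5 + \frac{1}{8} = \frac{41}{8} \approx 5.125$)
$V \left(d - 162\right) = \frac{41 \left(38 - 162\right)}{8} = \frac{41}{8} \left(-124\right) = - \frac{1271}{2}$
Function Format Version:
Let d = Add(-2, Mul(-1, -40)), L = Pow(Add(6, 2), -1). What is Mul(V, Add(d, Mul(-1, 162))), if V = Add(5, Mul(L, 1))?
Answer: Rational(-1271, 2) ≈ -635.50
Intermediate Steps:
L = Rational(1, 8) (L = Pow(8, -1) = Rational(1, 8) ≈ 0.12500)
d = 38 (d = Add(-2, 40) = 38)
V = Rational(41, 8) (V = Add(5, Mul(Rational(1, 8), 1)) = Add(5, Rational(1, 8)) = Rational(41, 8) ≈ 5.1250)
Mul(V, Add(d, Mul(-1, 162))) = Mul(Rational(41, 8), Add(38, Mul(-1, 162))) = Mul(Rational(41, 8), Add(38, -162)) = Mul(Rational(41, 8), -124) = Rational(-1271, 2)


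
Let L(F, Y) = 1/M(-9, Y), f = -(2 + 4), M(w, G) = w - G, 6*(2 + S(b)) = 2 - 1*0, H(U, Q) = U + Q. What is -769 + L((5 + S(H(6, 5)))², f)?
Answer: -2308/3 ≈ -769.33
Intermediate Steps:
H(U, Q) = Q + U
S(b) = -5/3 (S(b) = -2 + (2 - 1*0)/6 = -2 + (2 + 0)/6 = -2 + (⅙)*2 = -2 + ⅓ = -5/3)
f = -6 (f = -1*6 = -6)
L(F, Y) = 1/(-9 - Y)
-769 + L((5 + S(H(6, 5)))², f) = -769 - 1/(9 - 6) = -769 - 1/3 = -769 - 1*⅓ = -769 - ⅓ = -2308/3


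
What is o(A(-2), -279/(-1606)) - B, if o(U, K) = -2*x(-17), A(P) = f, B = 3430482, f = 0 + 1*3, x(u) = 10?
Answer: -3430502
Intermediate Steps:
f = 3 (f = 0 + 3 = 3)
A(P) = 3
o(U, K) = -20 (o(U, K) = -2*10 = -20)
o(A(-2), -279/(-1606)) - B = -20 - 1*3430482 = -20 - 3430482 = -3430502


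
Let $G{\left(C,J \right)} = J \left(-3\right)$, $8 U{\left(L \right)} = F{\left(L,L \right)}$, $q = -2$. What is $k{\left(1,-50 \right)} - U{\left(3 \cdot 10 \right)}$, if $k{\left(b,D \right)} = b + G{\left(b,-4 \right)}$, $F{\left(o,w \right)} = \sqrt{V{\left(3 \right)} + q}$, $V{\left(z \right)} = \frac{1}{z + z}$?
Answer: $13 - \frac{i \sqrt{66}}{48} \approx 13.0 - 0.16925 i$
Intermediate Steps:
$V{\left(z \right)} = \frac{1}{2 z}$
$F{\left(o,w \right)} = \frac{i \sqrt{66}}{6}$ ($F{\left(o,w \right)} = \sqrt{\frac{1}{2 \cdot 3} - 2} = \sqrt{\frac{1}{2} \cdot \frac{1}{3} - 2} = \sqrt{\frac{1}{6} - 2} = \sqrt{- \frac{11}{6}} = \frac{i \sqrt{66}}{6}$)
$U{\left(L \right)} = \frac{i \sqrt{66}}{48}$ ($U{\left(L \right)} = \frac{\frac{1}{6} i \sqrt{66}}{8} = \frac{i \sqrt{66}}{48}$)
$G{\left(C,J \right)} = - 3 J$
$k{\left(b,D \right)} = 12 + b$ ($k{\left(b,D \right)} = b - -12 = b + 12 = 12 + b$)
$k{\left(1,-50 \right)} - U{\left(3 \cdot 10 \right)} = \left(12 + 1\right) - \frac{i \sqrt{66}}{48} = 13 - \frac{i \sqrt{66}}{48}$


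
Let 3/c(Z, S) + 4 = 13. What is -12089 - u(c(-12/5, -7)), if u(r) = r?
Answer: -36268/3 ≈ -12089.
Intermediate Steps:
c(Z, S) = ⅓ (c(Z, S) = 3/(-4 + 13) = 3/9 = 3*(⅑) = ⅓)
-12089 - u(c(-12/5, -7)) = -12089 - 1*⅓ = -12089 - ⅓ = -36268/3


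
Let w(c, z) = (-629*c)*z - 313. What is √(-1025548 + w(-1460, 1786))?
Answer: √1639129379 ≈ 40486.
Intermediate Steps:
w(c, z) = -313 - 629*c*z (w(c, z) = -629*c*z - 313 = -313 - 629*c*z)
√(-1025548 + w(-1460, 1786)) = √(-1025548 + (-313 - 629*(-1460)*1786)) = √(-1025548 + (-313 + 1640155240)) = √(-1025548 + 1640154927) = √1639129379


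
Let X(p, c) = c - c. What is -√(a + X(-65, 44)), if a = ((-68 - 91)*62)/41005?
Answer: -I*√404227290/41005 ≈ -0.49032*I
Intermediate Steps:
X(p, c) = 0
a = -9858/41005 (a = -159*62*(1/41005) = -9858*1/41005 = -9858/41005 ≈ -0.24041)
-√(a + X(-65, 44)) = -√(-9858/41005 + 0) = -√(-9858/41005) = -I*√404227290/41005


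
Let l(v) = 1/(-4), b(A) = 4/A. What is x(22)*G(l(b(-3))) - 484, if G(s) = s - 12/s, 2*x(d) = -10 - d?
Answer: -1248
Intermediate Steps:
x(d) = -5 - d/2 (x(d) = (-10 - d)/2 = -5 - d/2)
l(v) = -1/4
x(22)*G(l(b(-3))) - 484 = (-5 - 1/2*22)*(-1/4 - 12/(-1/4)) - 484 = (-5 - 11)*(-1/4 - 12*(-4)) - 484 = -16*(-1/4 + 48) - 484 = -16*191/4 - 484 = -764 - 484 = -1248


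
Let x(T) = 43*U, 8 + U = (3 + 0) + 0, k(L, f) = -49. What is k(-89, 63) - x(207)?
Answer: 166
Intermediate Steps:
U = -5 (U = -8 + ((3 + 0) + 0) = -8 + (3 + 0) = -8 + 3 = -5)
x(T) = -215 (x(T) = 43*(-5) = -215)
k(-89, 63) - x(207) = -49 - 1*(-215) = -49 + 215 = 166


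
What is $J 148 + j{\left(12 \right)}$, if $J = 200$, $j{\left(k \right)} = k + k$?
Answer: $29624$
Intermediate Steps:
$j{\left(k \right)} = 2 k$
$J 148 + j{\left(12 \right)} = 200 \cdot 148 + 2 \cdot 12 = 29600 + 24 = 29624$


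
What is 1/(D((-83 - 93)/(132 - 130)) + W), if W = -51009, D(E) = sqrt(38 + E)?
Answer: -51009/2601918131 - 5*I*sqrt(2)/2601918131 ≈ -1.9604e-5 - 2.7176e-9*I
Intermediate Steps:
1/(D((-83 - 93)/(132 - 130)) + W) = 1/(sqrt(38 + (-83 - 93)/(132 - 130)) - 51009) = 1/(sqrt(38 - 176/2) - 51009) = 1/(sqrt(38 - 176*1/2) - 51009) = 1/(sqrt(38 - 88) - 51009) = 1/(sqrt(-50) - 51009) = 1/(5*I*sqrt(2) - 51009) = 1/(-51009 + 5*I*sqrt(2))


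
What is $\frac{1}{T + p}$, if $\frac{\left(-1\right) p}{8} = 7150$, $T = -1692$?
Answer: $- \frac{1}{58892} \approx -1.698 \cdot 10^{-5}$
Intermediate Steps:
$p = -57200$ ($p = \left(-8\right) 7150 = -57200$)
$\frac{1}{T + p} = \frac{1}{-1692 - 57200} = \frac{1}{-58892} = - \frac{1}{58892}$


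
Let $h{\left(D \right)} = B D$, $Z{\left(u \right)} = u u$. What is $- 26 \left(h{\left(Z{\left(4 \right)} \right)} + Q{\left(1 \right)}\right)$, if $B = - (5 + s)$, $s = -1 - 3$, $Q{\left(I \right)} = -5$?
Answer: $546$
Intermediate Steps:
$s = -4$
$Z{\left(u \right)} = u^{2}$
$B = -1$ ($B = - (5 - 4) = \left(-1\right) 1 = -1$)
$h{\left(D \right)} = - D$
$- 26 \left(h{\left(Z{\left(4 \right)} \right)} + Q{\left(1 \right)}\right) = - 26 \left(- 4^{2} - 5\right) = - 26 \left(\left(-1\right) 16 - 5\right) = - 26 \left(-16 - 5\right) = \left(-26\right) \left(-21\right) = 546$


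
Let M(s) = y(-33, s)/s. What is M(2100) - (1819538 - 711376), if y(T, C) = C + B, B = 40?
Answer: -116356903/105 ≈ -1.1082e+6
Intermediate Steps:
y(T, C) = 40 + C (y(T, C) = C + 40 = 40 + C)
M(s) = (40 + s)/s
M(2100) - (1819538 - 711376) = (40 + 2100)/2100 - (1819538 - 711376) = (1/2100)*2140 - 1*1108162 = 107/105 - 1108162 = -116356903/105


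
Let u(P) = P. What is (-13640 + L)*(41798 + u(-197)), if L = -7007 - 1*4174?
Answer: -1032578421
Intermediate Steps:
L = -11181 (L = -7007 - 4174 = -11181)
(-13640 + L)*(41798 + u(-197)) = (-13640 - 11181)*(41798 - 197) = -24821*41601 = -1032578421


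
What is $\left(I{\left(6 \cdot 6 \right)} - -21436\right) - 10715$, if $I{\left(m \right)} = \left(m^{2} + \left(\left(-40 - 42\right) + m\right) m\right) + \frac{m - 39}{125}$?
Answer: $\frac{1295122}{125} \approx 10361.0$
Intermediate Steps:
$I{\left(m \right)} = - \frac{39}{125} + m^{2} + \frac{m}{125} + m \left(-82 + m\right)$ ($I{\left(m \right)} = \left(m^{2} + \left(\left(-40 - 42\right) + m\right) m\right) + \left(m - 39\right) \frac{1}{125} = \left(m^{2} + \left(-82 + m\right) m\right) + \left(-39 + m\right) \frac{1}{125} = \left(m^{2} + m \left(-82 + m\right)\right) + \left(- \frac{39}{125} + \frac{m}{125}\right) = - \frac{39}{125} + m^{2} + \frac{m}{125} + m \left(-82 + m\right)$)
$\left(I{\left(6 \cdot 6 \right)} - -21436\right) - 10715 = \left(\left(- \frac{39}{125} + 2 \left(6 \cdot 6\right)^{2} - \frac{10249 \cdot 6 \cdot 6}{125}\right) - -21436\right) - 10715 = \left(\left(- \frac{39}{125} + 2 \cdot 36^{2} - \frac{368964}{125}\right) + 21436\right) - 10715 = \left(\left(- \frac{39}{125} + 2 \cdot 1296 - \frac{368964}{125}\right) + 21436\right) - 10715 = \left(\left(- \frac{39}{125} + 2592 - \frac{368964}{125}\right) + 21436\right) - 10715 = \left(- \frac{45003}{125} + 21436\right) - 10715 = \frac{2634497}{125} - 10715 = \frac{1295122}{125}$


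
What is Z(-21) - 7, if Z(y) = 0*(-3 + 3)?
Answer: -7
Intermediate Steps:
Z(y) = 0 (Z(y) = 0*0 = 0)
Z(-21) - 7 = 0 - 7 = -7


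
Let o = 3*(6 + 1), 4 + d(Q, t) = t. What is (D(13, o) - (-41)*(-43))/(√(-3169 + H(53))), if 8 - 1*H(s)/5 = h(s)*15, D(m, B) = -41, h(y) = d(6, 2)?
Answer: 1804*I*√331/993 ≈ 33.052*I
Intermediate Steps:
d(Q, t) = -4 + t
o = 21 (o = 3*7 = 21)
h(y) = -2 (h(y) = -4 + 2 = -2)
H(s) = 190 (H(s) = 40 - (-10)*15 = 40 - 5*(-30) = 40 + 150 = 190)
(D(13, o) - (-41)*(-43))/(√(-3169 + H(53))) = (-41 - (-41)*(-43))/(√(-3169 + 190)) = (-41 - 1*1763)/(√(-2979)) = (-41 - 1763)/((3*I*√331)) = -(-1804)*I*√331/993 = 1804*I*√331/993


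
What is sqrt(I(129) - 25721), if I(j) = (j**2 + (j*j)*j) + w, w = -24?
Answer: sqrt(2137585) ≈ 1462.0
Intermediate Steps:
I(j) = -24 + j**2 + j**3 (I(j) = (j**2 + (j*j)*j) - 24 = (j**2 + j**2*j) - 24 = (j**2 + j**3) - 24 = -24 + j**2 + j**3)
sqrt(I(129) - 25721) = sqrt((-24 + 129**2 + 129**3) - 25721) = sqrt((-24 + 16641 + 2146689) - 25721) = sqrt(2163306 - 25721) = sqrt(2137585)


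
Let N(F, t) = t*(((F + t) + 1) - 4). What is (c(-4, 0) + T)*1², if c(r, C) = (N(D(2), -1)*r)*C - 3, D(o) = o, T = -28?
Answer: -31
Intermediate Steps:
N(F, t) = t*(-3 + F + t) (N(F, t) = t*((1 + F + t) - 4) = t*(-3 + F + t))
c(r, C) = -3 + 2*C*r (c(r, C) = ((-(-3 + 2 - 1))*r)*C - 3 = ((-1*(-2))*r)*C - 3 = (2*r)*C - 3 = 2*C*r - 3 = -3 + 2*C*r)
(c(-4, 0) + T)*1² = ((-3 + 2*0*(-4)) - 28)*1² = ((-3 + 0) - 28)*1 = (-3 - 28)*1 = -31*1 = -31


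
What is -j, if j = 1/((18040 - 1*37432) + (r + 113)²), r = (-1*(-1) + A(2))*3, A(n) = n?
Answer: 1/4508 ≈ 0.00022183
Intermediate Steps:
r = 9 (r = (-1*(-1) + 2)*3 = (1 + 2)*3 = 3*3 = 9)
j = -1/4508 (j = 1/((18040 - 1*37432) + (9 + 113)²) = 1/((18040 - 37432) + 122²) = 1/(-19392 + 14884) = 1/(-4508) = -1/4508 ≈ -0.00022183)
-j = -1*(-1/4508) = 1/4508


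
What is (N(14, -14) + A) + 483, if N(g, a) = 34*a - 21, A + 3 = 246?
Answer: 229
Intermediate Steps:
A = 243 (A = -3 + 246 = 243)
N(g, a) = -21 + 34*a
(N(14, -14) + A) + 483 = ((-21 + 34*(-14)) + 243) + 483 = ((-21 - 476) + 243) + 483 = (-497 + 243) + 483 = -254 + 483 = 229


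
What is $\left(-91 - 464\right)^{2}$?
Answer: $308025$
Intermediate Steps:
$\left(-91 - 464\right)^{2} = \left(-555\right)^{2} = 308025$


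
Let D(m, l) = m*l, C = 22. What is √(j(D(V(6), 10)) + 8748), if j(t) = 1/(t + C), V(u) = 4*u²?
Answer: √18698361574/1462 ≈ 93.531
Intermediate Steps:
D(m, l) = l*m
j(t) = 1/(22 + t) (j(t) = 1/(t + 22) = 1/(22 + t))
√(j(D(V(6), 10)) + 8748) = √(1/(22 + 10*(4*6²)) + 8748) = √(1/(22 + 10*(4*36)) + 8748) = √(1/(22 + 10*144) + 8748) = √(1/(22 + 1440) + 8748) = √(1/1462 + 8748) = √(12789577/1462) = √18698361574/1462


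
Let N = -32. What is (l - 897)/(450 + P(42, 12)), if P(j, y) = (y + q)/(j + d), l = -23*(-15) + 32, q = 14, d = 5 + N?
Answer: -975/847 ≈ -1.1511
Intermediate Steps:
d = -27 (d = 5 - 32 = -27)
l = 377 (l = 345 + 32 = 377)
P(j, y) = (14 + y)/(-27 + j) (P(j, y) = (y + 14)/(j - 27) = (14 + y)/(-27 + j))
(l - 897)/(450 + P(42, 12)) = (377 - 897)/(450 + (14 + 12)/(-27 + 42)) = -520/(450 + 26/15) = -520/6776/15 = -520*15/6776 = -975/847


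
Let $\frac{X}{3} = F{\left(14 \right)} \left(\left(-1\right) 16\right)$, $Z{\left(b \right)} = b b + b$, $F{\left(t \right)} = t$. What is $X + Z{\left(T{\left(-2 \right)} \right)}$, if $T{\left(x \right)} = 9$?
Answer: $-582$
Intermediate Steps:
$Z{\left(b \right)} = b + b^{2}$ ($Z{\left(b \right)} = b^{2} + b = b + b^{2}$)
$X = -672$ ($X = 3 \cdot 14 \left(\left(-1\right) 16\right) = 3 \cdot 14 \left(-16\right) = 3 \left(-224\right) = -672$)
$X + Z{\left(T{\left(-2 \right)} \right)} = -672 + 9 \left(1 + 9\right) = -672 + 9 \cdot 10 = -672 + 90 = -582$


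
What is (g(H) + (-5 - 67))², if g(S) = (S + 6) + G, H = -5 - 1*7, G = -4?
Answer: 6724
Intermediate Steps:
H = -12 (H = -5 - 7 = -12)
g(S) = 2 + S (g(S) = (S + 6) - 4 = (6 + S) - 4 = 2 + S)
(g(H) + (-5 - 67))² = ((2 - 12) + (-5 - 67))² = (-10 - 72)² = (-82)² = 6724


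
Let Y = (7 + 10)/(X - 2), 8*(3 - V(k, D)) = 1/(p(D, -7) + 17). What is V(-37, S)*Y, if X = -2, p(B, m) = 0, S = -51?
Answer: -407/32 ≈ -12.719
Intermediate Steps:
V(k, D) = 407/136 (V(k, D) = 3 - 1/(8*(0 + 17)) = 3 - ⅛/17 = 3 - ⅛*1/17 = 3 - 1/136 = 407/136)
Y = -17/4 (Y = (7 + 10)/(-2 - 2) = 17/(-4) = 17*(-¼) = -17/4 ≈ -4.2500)
V(-37, S)*Y = (407/136)*(-17/4) = -407/32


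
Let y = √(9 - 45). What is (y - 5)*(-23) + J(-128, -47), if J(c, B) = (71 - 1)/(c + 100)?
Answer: 225/2 - 138*I ≈ 112.5 - 138.0*I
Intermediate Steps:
y = 6*I (y = √(-36) = 6*I ≈ 6.0*I)
J(c, B) = 70/(100 + c)
(y - 5)*(-23) + J(-128, -47) = (6*I - 5)*(-23) + 70/(100 - 128) = (-5 + 6*I)*(-23) + 70/(-28) = (115 - 138*I) + 70*(-1/28) = (115 - 138*I) - 5/2 = 225/2 - 138*I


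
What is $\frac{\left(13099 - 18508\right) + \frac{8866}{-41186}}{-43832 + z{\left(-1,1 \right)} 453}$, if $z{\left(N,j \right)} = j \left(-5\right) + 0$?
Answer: $\frac{111391970}{949275521} \approx 0.11734$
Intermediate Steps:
$z{\left(N,j \right)} = - 5 j$ ($z{\left(N,j \right)} = - 5 j + 0 = - 5 j$)
$\frac{\left(13099 - 18508\right) + \frac{8866}{-41186}}{-43832 + z{\left(-1,1 \right)} 453} = \frac{\left(13099 - 18508\right) + \frac{8866}{-41186}}{-43832 + \left(-5\right) 1 \cdot 453} = \frac{-5409 + 8866 \left(- \frac{1}{41186}\right)}{-43832 - 2265} = \frac{-5409 - \frac{4433}{20593}}{-43832 - 2265} = - \frac{111391970}{20593 \left(-46097\right)} = \left(- \frac{111391970}{20593}\right) \left(- \frac{1}{46097}\right) = \frac{111391970}{949275521}$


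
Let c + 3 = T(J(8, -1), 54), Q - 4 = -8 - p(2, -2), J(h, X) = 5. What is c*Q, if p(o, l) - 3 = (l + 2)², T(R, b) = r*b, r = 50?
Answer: -18879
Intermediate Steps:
T(R, b) = 50*b
p(o, l) = 3 + (2 + l)² (p(o, l) = 3 + (l + 2)² = 3 + (2 + l)²)
Q = -7 (Q = 4 + (-8 - (3 + (2 - 2)²)) = 4 + (-8 - (3 + 0²)) = 4 + (-8 - (3 + 0)) = 4 + (-8 - 1*3) = 4 + (-8 - 3) = 4 - 11 = -7)
c = 2697 (c = -3 + 50*54 = -3 + 2700 = 2697)
c*Q = 2697*(-7) = -18879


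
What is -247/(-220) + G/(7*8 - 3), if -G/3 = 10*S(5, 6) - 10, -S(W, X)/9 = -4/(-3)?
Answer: 98891/11660 ≈ 8.4812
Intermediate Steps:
S(W, X) = -12 (S(W, X) = -(-36)/(-3) = -(-36)*(-1)/3 = -9*4/3 = -12)
G = 390 (G = -3*(10*(-12) - 10) = -3*(-120 - 10) = -3*(-130) = 390)
-247/(-220) + G/(7*8 - 3) = -247/(-220) + 390/(7*8 - 3) = -247*(-1/220) + 390/(56 - 3) = 247/220 + 390/53 = 98891/11660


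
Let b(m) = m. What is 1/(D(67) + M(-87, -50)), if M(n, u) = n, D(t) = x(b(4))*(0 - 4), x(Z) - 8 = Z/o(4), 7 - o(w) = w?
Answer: -3/373 ≈ -0.0080429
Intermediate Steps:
o(w) = 7 - w
x(Z) = 8 + Z/3 (x(Z) = 8 + Z/(7 - 1*4) = 8 + Z/(7 - 4) = 8 + Z/3)
D(t) = -112/3 (D(t) = (8 + (1/3)*4)*(0 - 4) = (8 + 4/3)*(-4) = (28/3)*(-4) = -112/3)
1/(D(67) + M(-87, -50)) = 1/(-112/3 - 87) = 1/(-373/3) = -3/373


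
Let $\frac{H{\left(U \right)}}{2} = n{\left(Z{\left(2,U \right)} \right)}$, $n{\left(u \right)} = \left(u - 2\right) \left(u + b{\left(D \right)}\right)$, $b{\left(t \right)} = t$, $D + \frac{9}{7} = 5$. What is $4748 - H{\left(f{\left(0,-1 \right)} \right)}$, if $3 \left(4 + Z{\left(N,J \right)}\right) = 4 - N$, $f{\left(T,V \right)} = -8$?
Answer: $\frac{299380}{63} \approx 4752.1$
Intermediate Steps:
$D = \frac{26}{7}$ ($D = - \frac{9}{7} + 5 = \frac{26}{7} \approx 3.7143$)
$Z{\left(N,J \right)} = - \frac{8}{3} - \frac{N}{3}$ ($Z{\left(N,J \right)} = -4 + \frac{4 - N}{3} = -4 - \left(- \frac{4}{3} + \frac{N}{3}\right) = - \frac{8}{3} - \frac{N}{3}$)
$n{\left(u \right)} = \left(-2 + u\right) \left(\frac{26}{7} + u\right)$ ($n{\left(u \right)} = \left(u - 2\right) \left(u + \frac{26}{7}\right) = \left(-2 + u\right) \left(\frac{26}{7} + u\right)$)
$H{\left(U \right)} = - \frac{256}{63}$ ($H{\left(U \right)} = 2 \left(- \frac{52}{7} + \left(- \frac{8}{3} - \frac{2}{3}\right)^{2} + \frac{12 \left(- \frac{8}{3} - \frac{2}{3}\right)}{7}\right) = 2 \left(- \frac{52}{7} + \left(- \frac{10}{3}\right)^{2} + \frac{12}{7} \left(- \frac{10}{3}\right)\right) = 2 \left(- \frac{52}{7} + \frac{100}{9} - \frac{40}{7}\right) = 2 \left(- \frac{128}{63}\right) = - \frac{256}{63}$)
$4748 - H{\left(f{\left(0,-1 \right)} \right)} = 4748 - - \frac{256}{63} = 4748 + \frac{256}{63} = \frac{299380}{63}$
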